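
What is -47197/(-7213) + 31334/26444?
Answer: 737044805/95370286 ≈ 7.7282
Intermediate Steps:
-47197/(-7213) + 31334/26444 = -47197*(-1/7213) + 31334*(1/26444) = 47197/7213 + 15667/13222 = 737044805/95370286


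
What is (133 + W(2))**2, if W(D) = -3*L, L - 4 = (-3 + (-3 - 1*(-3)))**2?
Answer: 8836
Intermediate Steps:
L = 13 (L = 4 + (-3 + (-3 - 1*(-3)))**2 = 4 + (-3 + (-3 + 3))**2 = 4 + (-3 + 0)**2 = 4 + (-3)**2 = 4 + 9 = 13)
W(D) = -39 (W(D) = -3*13 = -39)
(133 + W(2))**2 = (133 - 39)**2 = 94**2 = 8836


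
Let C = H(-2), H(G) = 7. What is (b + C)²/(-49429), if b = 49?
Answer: -3136/49429 ≈ -0.063444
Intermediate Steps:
C = 7
(b + C)²/(-49429) = (49 + 7)²/(-49429) = 56²*(-1/49429) = 3136*(-1/49429) = -3136/49429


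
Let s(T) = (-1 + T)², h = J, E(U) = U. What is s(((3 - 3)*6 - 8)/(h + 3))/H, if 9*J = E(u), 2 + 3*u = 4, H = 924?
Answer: 89401/6365436 ≈ 0.014045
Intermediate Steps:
u = ⅔ (u = -⅔ + (⅓)*4 = -⅔ + 4/3 = ⅔ ≈ 0.66667)
J = 2/27 (J = (⅑)*(⅔) = 2/27 ≈ 0.074074)
h = 2/27 ≈ 0.074074
s(((3 - 3)*6 - 8)/(h + 3))/H = (-1 + ((3 - 3)*6 - 8)/(2/27 + 3))²/924 = (-1 + (0*6 - 8)/(83/27))²*(1/924) = (-1 + (0 - 8)*(27/83))²*(1/924) = (-1 - 8*27/83)²*(1/924) = (-1 - 216/83)²*(1/924) = (-299/83)²*(1/924) = (89401/6889)*(1/924) = 89401/6365436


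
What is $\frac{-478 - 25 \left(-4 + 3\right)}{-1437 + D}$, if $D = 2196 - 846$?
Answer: $\frac{151}{29} \approx 5.2069$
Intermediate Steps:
$D = 1350$
$\frac{-478 - 25 \left(-4 + 3\right)}{-1437 + D} = \frac{-478 - 25 \left(-4 + 3\right)}{-1437 + 1350} = \frac{-478 - -25}{-87} = \left(-478 + 25\right) \left(- \frac{1}{87}\right) = \left(-453\right) \left(- \frac{1}{87}\right) = \frac{151}{29}$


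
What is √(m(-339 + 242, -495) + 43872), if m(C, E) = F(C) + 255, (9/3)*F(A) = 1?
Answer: √397146/3 ≈ 210.06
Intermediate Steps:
F(A) = ⅓ (F(A) = (⅓)*1 = ⅓)
m(C, E) = 766/3 (m(C, E) = ⅓ + 255 = 766/3)
√(m(-339 + 242, -495) + 43872) = √(766/3 + 43872) = √(132382/3) = √397146/3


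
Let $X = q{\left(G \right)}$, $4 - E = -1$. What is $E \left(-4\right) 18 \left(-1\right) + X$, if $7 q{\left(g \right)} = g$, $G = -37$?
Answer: $\frac{2483}{7} \approx 354.71$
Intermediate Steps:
$E = 5$ ($E = 4 - -1 = 4 + 1 = 5$)
$q{\left(g \right)} = \frac{g}{7}$
$X = - \frac{37}{7}$ ($X = \frac{1}{7} \left(-37\right) = - \frac{37}{7} \approx -5.2857$)
$E \left(-4\right) 18 \left(-1\right) + X = 5 \left(-4\right) 18 \left(-1\right) - \frac{37}{7} = \left(-20\right) 18 \left(-1\right) - \frac{37}{7} = \left(-360\right) \left(-1\right) - \frac{37}{7} = 360 - \frac{37}{7} = \frac{2483}{7}$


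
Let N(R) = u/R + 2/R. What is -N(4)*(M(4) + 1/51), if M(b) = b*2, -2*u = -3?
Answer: -2863/408 ≈ -7.0172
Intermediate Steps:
u = 3/2 (u = -1/2*(-3) = 3/2 ≈ 1.5000)
M(b) = 2*b
N(R) = 7/(2*R) (N(R) = 3/(2*R) + 2/R = 7/(2*R))
-N(4)*(M(4) + 1/51) = -(7/2)/4*(2*4 + 1/51) = -(7/2)*(1/4)*(8 + 1/51) = -7*409/(8*51) = -1*2863/408 = -2863/408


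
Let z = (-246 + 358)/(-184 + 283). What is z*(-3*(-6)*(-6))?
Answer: -1344/11 ≈ -122.18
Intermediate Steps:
z = 112/99 ≈ 1.1313
z*(-3*(-6)*(-6)) = 112*(-3*(-6)*(-6))/99 = 112*(18*(-6))/99 = (112/99)*(-108) = -1344/11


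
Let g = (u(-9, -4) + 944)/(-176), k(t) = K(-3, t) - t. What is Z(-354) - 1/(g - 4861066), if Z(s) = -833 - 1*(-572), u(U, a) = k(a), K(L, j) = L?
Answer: -223298174245/855548561 ≈ -261.00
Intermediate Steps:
k(t) = -3 - t
u(U, a) = -3 - a
Z(s) = -261 (Z(s) = -833 + 572 = -261)
g = -945/176 (g = ((-3 - 1*(-4)) + 944)/(-176) = ((-3 + 4) + 944)*(-1/176) = (1 + 944)*(-1/176) = 945*(-1/176) = -945/176 ≈ -5.3693)
Z(-354) - 1/(g - 4861066) = -261 - 1/(-945/176 - 4861066) = -261 - 1/(-855548561/176) = -261 - 1*(-176/855548561) = -261 + 176/855548561 = -223298174245/855548561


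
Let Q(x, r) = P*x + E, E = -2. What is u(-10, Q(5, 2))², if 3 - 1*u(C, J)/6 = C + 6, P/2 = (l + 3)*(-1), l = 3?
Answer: 1764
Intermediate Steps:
P = -12 (P = 2*((3 + 3)*(-1)) = 2*(6*(-1)) = 2*(-6) = -12)
Q(x, r) = -2 - 12*x (Q(x, r) = -12*x - 2 = -2 - 12*x)
u(C, J) = -18 - 6*C (u(C, J) = 18 - 6*(C + 6) = 18 - 6*(6 + C) = 18 + (-36 - 6*C) = -18 - 6*C)
u(-10, Q(5, 2))² = (-18 - 6*(-10))² = (-18 + 60)² = 42² = 1764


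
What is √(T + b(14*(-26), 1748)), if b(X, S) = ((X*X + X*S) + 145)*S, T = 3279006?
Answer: 3*I*√97451998 ≈ 29615.0*I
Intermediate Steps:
b(X, S) = S*(145 + X² + S*X) (b(X, S) = ((X² + S*X) + 145)*S = (145 + X² + S*X)*S = S*(145 + X² + S*X))
√(T + b(14*(-26), 1748)) = √(3279006 + 1748*(145 + (14*(-26))² + 1748*(14*(-26)))) = √(3279006 + 1748*(145 + (-364)² + 1748*(-364))) = √(3279006 + 1748*(145 + 132496 - 636272)) = √(3279006 + 1748*(-503631)) = √(3279006 - 880346988) = √(-877067982) = 3*I*√97451998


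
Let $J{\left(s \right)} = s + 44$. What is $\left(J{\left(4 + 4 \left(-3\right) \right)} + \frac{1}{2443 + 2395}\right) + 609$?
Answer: $\frac{3120511}{4838} \approx 645.0$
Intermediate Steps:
$J{\left(s \right)} = 44 + s$
$\left(J{\left(4 + 4 \left(-3\right) \right)} + \frac{1}{2443 + 2395}\right) + 609 = \left(\left(44 + \left(4 + 4 \left(-3\right)\right)\right) + \frac{1}{2443 + 2395}\right) + 609 = \left(\left(44 + \left(4 - 12\right)\right) + \frac{1}{4838}\right) + 609 = \left(\left(44 - 8\right) + \frac{1}{4838}\right) + 609 = \left(36 + \frac{1}{4838}\right) + 609 = \frac{174169}{4838} + 609 = \frac{3120511}{4838}$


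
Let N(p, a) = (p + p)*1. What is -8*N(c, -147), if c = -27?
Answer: 432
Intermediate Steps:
N(p, a) = 2*p (N(p, a) = (2*p)*1 = 2*p)
-8*N(c, -147) = -16*(-27) = -8*(-54) = 432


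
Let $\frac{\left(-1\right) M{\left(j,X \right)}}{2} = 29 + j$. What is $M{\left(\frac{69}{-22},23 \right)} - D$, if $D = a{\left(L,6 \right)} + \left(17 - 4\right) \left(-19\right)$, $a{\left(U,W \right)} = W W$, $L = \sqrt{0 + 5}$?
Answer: $\frac{1752}{11} \approx 159.27$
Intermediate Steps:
$L = \sqrt{5} \approx 2.2361$
$a{\left(U,W \right)} = W^{2}$
$M{\left(j,X \right)} = -58 - 2 j$ ($M{\left(j,X \right)} = - 2 \left(29 + j\right) = -58 - 2 j$)
$D = -211$ ($D = 6^{2} + \left(17 - 4\right) \left(-19\right) = 36 + \left(17 - 4\right) \left(-19\right) = 36 + 13 \left(-19\right) = 36 - 247 = -211$)
$M{\left(\frac{69}{-22},23 \right)} - D = \left(-58 - 2 \frac{69}{-22}\right) - -211 = \left(-58 - 2 \cdot 69 \left(- \frac{1}{22}\right)\right) + 211 = \left(-58 - - \frac{69}{11}\right) + 211 = \left(-58 + \frac{69}{11}\right) + 211 = - \frac{569}{11} + 211 = \frac{1752}{11}$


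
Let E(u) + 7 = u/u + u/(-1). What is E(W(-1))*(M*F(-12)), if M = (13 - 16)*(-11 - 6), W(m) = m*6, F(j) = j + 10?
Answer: 0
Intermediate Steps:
F(j) = 10 + j
W(m) = 6*m
E(u) = -6 - u (E(u) = -7 + (u/u + u/(-1)) = -7 + (1 + u*(-1)) = -7 + (1 - u) = -6 - u)
M = 51 (M = -3*(-17) = 51)
E(W(-1))*(M*F(-12)) = (-6 - 6*(-1))*(51*(10 - 12)) = (-6 - 1*(-6))*(51*(-2)) = (-6 + 6)*(-102) = 0*(-102) = 0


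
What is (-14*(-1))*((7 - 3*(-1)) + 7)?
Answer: 238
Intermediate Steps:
(-14*(-1))*((7 - 3*(-1)) + 7) = 14*((7 + 3) + 7) = 14*(10 + 7) = 14*17 = 238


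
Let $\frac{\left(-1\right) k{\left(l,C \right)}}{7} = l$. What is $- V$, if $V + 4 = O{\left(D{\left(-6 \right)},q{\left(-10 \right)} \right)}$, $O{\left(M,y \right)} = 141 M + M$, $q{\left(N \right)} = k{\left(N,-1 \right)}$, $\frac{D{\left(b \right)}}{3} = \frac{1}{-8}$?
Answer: $\frac{229}{4} \approx 57.25$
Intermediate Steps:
$k{\left(l,C \right)} = - 7 l$
$D{\left(b \right)} = - \frac{3}{8}$ ($D{\left(b \right)} = \frac{3}{-8} = 3 \left(- \frac{1}{8}\right) = - \frac{3}{8}$)
$q{\left(N \right)} = - 7 N$
$O{\left(M,y \right)} = 142 M$
$V = - \frac{229}{4}$ ($V = -4 + 142 \left(- \frac{3}{8}\right) = -4 - \frac{213}{4} = - \frac{229}{4} \approx -57.25$)
$- V = \left(-1\right) \left(- \frac{229}{4}\right) = \frac{229}{4}$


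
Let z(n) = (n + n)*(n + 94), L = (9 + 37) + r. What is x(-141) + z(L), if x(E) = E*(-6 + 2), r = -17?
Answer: 7698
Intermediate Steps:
x(E) = -4*E (x(E) = E*(-4) = -4*E)
L = 29 (L = (9 + 37) - 17 = 46 - 17 = 29)
z(n) = 2*n*(94 + n) (z(n) = (2*n)*(94 + n) = 2*n*(94 + n))
x(-141) + z(L) = -4*(-141) + 2*29*(94 + 29) = 564 + 2*29*123 = 564 + 7134 = 7698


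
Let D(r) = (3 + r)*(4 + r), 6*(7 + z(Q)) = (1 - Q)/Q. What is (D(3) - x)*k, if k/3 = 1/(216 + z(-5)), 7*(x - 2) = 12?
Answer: 335/609 ≈ 0.55008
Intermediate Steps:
x = 26/7 (x = 2 + (⅐)*12 = 2 + 12/7 = 26/7 ≈ 3.7143)
z(Q) = -7 + (1 - Q)/(6*Q) (z(Q) = -7 + ((1 - Q)/Q)/6 = -7 + (1 - Q)/(6*Q))
k = 5/348 (k = 3/(216 + (⅙)*(1 - 43*(-5))/(-5)) = 3/(216 + (⅙)*(-⅕)*(1 + 215)) = 3/(216 + (⅙)*(-⅕)*216) = 3/(216 - 36/5) = 3/(1044/5) = 3*(5/1044) = 5/348 ≈ 0.014368)
(D(3) - x)*k = ((12 + 3² + 7*3) - 1*26/7)*(5/348) = ((12 + 9 + 21) - 26/7)*(5/348) = (42 - 26/7)*(5/348) = (268/7)*(5/348) = 335/609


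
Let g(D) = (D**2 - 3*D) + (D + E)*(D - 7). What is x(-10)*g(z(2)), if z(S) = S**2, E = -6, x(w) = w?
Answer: -100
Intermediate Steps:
g(D) = D**2 - 3*D + (-7 + D)*(-6 + D) (g(D) = (D**2 - 3*D) + (D - 6)*(D - 7) = (D**2 - 3*D) + (-6 + D)*(-7 + D) = (D**2 - 3*D) + (-7 + D)*(-6 + D) = D**2 - 3*D + (-7 + D)*(-6 + D))
x(-10)*g(z(2)) = -10*(42 - 16*2**2 + 2*(2**2)**2) = -10*(42 - 16*4 + 2*4**2) = -10*(42 - 64 + 2*16) = -10*(42 - 64 + 32) = -10*10 = -100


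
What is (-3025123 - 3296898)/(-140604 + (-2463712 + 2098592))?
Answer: 6322021/505724 ≈ 12.501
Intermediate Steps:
(-3025123 - 3296898)/(-140604 + (-2463712 + 2098592)) = -6322021/(-140604 - 365120) = -6322021/(-505724) = -6322021*(-1/505724) = 6322021/505724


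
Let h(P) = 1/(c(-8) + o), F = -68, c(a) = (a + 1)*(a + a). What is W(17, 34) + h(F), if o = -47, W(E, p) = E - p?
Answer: -1104/65 ≈ -16.985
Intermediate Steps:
c(a) = 2*a*(1 + a) (c(a) = (1 + a)*(2*a) = 2*a*(1 + a))
h(P) = 1/65 (h(P) = 1/(2*(-8)*(1 - 8) - 47) = 1/(2*(-8)*(-7) - 47) = 1/(112 - 47) = 1/65)
W(17, 34) + h(F) = (17 - 1*34) + 1/65 = (17 - 34) + 1/65 = -17 + 1/65 = -1104/65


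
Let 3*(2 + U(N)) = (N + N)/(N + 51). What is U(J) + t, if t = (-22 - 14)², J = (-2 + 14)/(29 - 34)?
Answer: 314434/243 ≈ 1294.0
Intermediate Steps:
J = -12/5 (J = 12/(-5) = 12*(-⅕) = -12/5 ≈ -2.4000)
U(N) = -2 + 2*N/(3*(51 + N)) (U(N) = -2 + ((N + N)/(N + 51))/3 = -2 + ((2*N)/(51 + N))/3 = -2 + (2*N/(51 + N))/3 = -2 + 2*N/(3*(51 + N)))
t = 1296 (t = (-36)² = 1296)
U(J) + t = 2*(-153 - 2*(-12/5))/(3*(51 - 12/5)) + 1296 = 2*(-153 + 24/5)/(3*(243/5)) + 1296 = (⅔)*(5/243)*(-741/5) + 1296 = -494/243 + 1296 = 314434/243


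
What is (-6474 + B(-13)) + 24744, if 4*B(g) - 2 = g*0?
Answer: 36541/2 ≈ 18271.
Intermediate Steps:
B(g) = 1/2 (B(g) = 1/2 + (g*0)/4 = 1/2 + (1/4)*0 = 1/2 + 0 = 1/2)
(-6474 + B(-13)) + 24744 = (-6474 + 1/2) + 24744 = -12947/2 + 24744 = 36541/2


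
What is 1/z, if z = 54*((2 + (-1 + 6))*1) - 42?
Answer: 1/336 ≈ 0.0029762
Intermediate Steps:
z = 336 (z = 54*((2 + 5)*1) - 42 = 54*(7*1) - 42 = 54*7 - 42 = 378 - 42 = 336)
1/z = 1/336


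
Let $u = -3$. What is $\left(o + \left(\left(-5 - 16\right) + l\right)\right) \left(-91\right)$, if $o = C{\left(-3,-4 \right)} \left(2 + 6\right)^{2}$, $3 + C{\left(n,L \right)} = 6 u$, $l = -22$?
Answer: $126217$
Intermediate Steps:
$C{\left(n,L \right)} = -21$ ($C{\left(n,L \right)} = -3 + 6 \left(-3\right) = -3 - 18 = -21$)
$o = -1344$ ($o = - 21 \left(2 + 6\right)^{2} = - 21 \cdot 8^{2} = \left(-21\right) 64 = -1344$)
$\left(o + \left(\left(-5 - 16\right) + l\right)\right) \left(-91\right) = \left(-1344 - 43\right) \left(-91\right) = \left(-1387\right) \left(-91\right) = 126217$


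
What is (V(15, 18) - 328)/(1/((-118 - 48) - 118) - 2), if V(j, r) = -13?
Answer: 96844/569 ≈ 170.20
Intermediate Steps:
(V(15, 18) - 328)/(1/((-118 - 48) - 118) - 2) = (-13 - 328)/(1/((-118 - 48) - 118) - 2) = -341/(1/(-166 - 118) - 2) = -341/(1/(-284) - 2) = -341/(-1/284 - 2) = -341/(-569/284) = -341*(-284/569) = 96844/569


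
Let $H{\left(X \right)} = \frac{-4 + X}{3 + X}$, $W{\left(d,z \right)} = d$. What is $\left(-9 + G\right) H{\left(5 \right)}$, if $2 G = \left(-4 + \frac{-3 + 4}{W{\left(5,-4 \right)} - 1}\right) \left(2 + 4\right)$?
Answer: $- \frac{81}{32} \approx -2.5313$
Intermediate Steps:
$H{\left(X \right)} = \frac{-4 + X}{3 + X}$
$G = - \frac{45}{4}$ ($G = \frac{\left(-4 + \frac{-3 + 4}{5 - 1}\right) \left(2 + 4\right)}{2} = \frac{\left(-4 + 1 \cdot \frac{1}{4}\right) 6}{2} = \frac{\left(-4 + \frac{1}{4}\right) 6}{2} = \frac{\left(- \frac{15}{4}\right) 6}{2} = \frac{1}{2} \left(- \frac{45}{2}\right) = - \frac{45}{4} \approx -11.25$)
$\left(-9 + G\right) H{\left(5 \right)} = \left(-9 - \frac{45}{4}\right) \frac{-4 + 5}{3 + 5} = - \frac{81 \cdot \frac{1}{8} \cdot 1}{4} = \left(- \frac{81}{4}\right) \frac{1}{8} = - \frac{81}{32}$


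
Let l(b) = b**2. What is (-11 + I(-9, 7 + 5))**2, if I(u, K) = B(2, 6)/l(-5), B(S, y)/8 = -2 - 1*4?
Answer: 104329/625 ≈ 166.93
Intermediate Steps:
B(S, y) = -48 (B(S, y) = 8*(-2 - 1*4) = 8*(-2 - 4) = 8*(-6) = -48)
I(u, K) = -48/25 (I(u, K) = -48/((-5)**2) = -48/25)
(-11 + I(-9, 7 + 5))**2 = (-11 - 48/25)**2 = (-323/25)**2 = 104329/625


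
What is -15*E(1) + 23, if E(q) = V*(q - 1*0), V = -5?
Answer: 98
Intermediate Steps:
E(q) = -5*q (E(q) = -5*(q - 1*0) = -5*(q + 0) = -5*q)
-15*E(1) + 23 = -(-75) + 23 = -15*(-5) + 23 = 75 + 23 = 98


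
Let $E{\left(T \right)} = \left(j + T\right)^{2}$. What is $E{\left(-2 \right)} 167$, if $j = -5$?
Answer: $8183$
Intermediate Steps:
$E{\left(T \right)} = \left(-5 + T\right)^{2}$
$E{\left(-2 \right)} 167 = \left(-5 - 2\right)^{2} \cdot 167 = \left(-7\right)^{2} \cdot 167 = 49 \cdot 167 = 8183$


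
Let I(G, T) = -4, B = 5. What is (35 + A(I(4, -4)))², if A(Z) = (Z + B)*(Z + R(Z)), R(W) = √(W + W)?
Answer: 953 + 124*I*√2 ≈ 953.0 + 175.36*I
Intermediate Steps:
R(W) = √2*√W (R(W) = √(2*W) = √2*√W)
A(Z) = (5 + Z)*(Z + √2*√Z) (A(Z) = (Z + 5)*(Z + √2*√Z) = (5 + Z)*(Z + √2*√Z))
(35 + A(I(4, -4)))² = (35 + ((-4)² + 5*(-4) + √2*(-4)^(3/2) + 5*√2*√(-4)))² = (35 + (16 - 20 + √2*(-8*I) + 5*√2*(2*I)))² = (35 + (16 - 20 - 8*I*√2 + 10*I*√2))² = (35 + (-4 + 2*I*√2))² = (31 + 2*I*√2)²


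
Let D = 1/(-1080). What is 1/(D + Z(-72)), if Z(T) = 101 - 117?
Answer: -1080/17281 ≈ -0.062496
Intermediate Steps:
D = -1/1080 ≈ -0.00092593
Z(T) = -16
1/(D + Z(-72)) = 1/(-1/1080 - 16) = 1/(-17281/1080) = -1080/17281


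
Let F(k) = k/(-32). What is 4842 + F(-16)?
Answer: 9685/2 ≈ 4842.5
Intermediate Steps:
F(k) = -k/32 (F(k) = k*(-1/32) = -k/32)
4842 + F(-16) = 4842 - 1/32*(-16) = 4842 + ½ = 9685/2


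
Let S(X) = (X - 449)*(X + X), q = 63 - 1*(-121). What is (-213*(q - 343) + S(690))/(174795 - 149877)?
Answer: 122149/8306 ≈ 14.706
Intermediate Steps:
q = 184 (q = 63 + 121 = 184)
S(X) = 2*X*(-449 + X) (S(X) = (-449 + X)*(2*X) = 2*X*(-449 + X))
(-213*(q - 343) + S(690))/(174795 - 149877) = (-213*(184 - 343) + 2*690*(-449 + 690))/(174795 - 149877) = (-213*(-159) + 2*690*241)/24918 = (33867 + 332580)*(1/24918) = 366447*(1/24918) = 122149/8306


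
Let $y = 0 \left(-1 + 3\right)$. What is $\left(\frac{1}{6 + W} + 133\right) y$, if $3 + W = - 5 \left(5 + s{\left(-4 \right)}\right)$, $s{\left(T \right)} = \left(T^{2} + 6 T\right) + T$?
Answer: $0$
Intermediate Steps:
$s{\left(T \right)} = T^{2} + 7 T$
$W = 32$ ($W = -3 - 5 \left(5 - 4 \left(7 - 4\right)\right) = -3 - 5 \left(5 - 12\right) = -3 - -35 = -3 + 35 = 32$)
$y = 0$ ($y = 0 \cdot 2 = 0$)
$\left(\frac{1}{6 + W} + 133\right) y = \left(\frac{1}{6 + 32} + 133\right) 0 = \left(\frac{1}{38} + 133\right) 0 = \frac{5055}{38} \cdot 0 = 0$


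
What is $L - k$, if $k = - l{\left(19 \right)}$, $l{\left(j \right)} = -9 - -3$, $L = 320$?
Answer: $314$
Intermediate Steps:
$l{\left(j \right)} = -6$ ($l{\left(j \right)} = -9 + 3 = -6$)
$k = 6$ ($k = \left(-1\right) \left(-6\right) = 6$)
$L - k = 320 - 6 = 314$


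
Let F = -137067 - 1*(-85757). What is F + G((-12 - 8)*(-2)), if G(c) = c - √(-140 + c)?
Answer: -51270 - 10*I ≈ -51270.0 - 10.0*I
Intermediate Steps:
F = -51310 (F = -137067 + 85757 = -51310)
F + G((-12 - 8)*(-2)) = -51310 + ((-12 - 8)*(-2) - √(-140 + (-12 - 8)*(-2))) = -51310 + (-20*(-2) - √(-140 - 20*(-2))) = -51310 + (40 - √(-140 + 40)) = -51310 + (40 - √(-100)) = -51310 + (40 - 10*I) = -51270 - 10*I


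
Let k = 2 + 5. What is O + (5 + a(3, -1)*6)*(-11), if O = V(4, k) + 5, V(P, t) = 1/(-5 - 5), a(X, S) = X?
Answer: -2481/10 ≈ -248.10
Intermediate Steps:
k = 7
V(P, t) = -⅒ (V(P, t) = 1/(-10) = -⅒)
O = 49/10 (O = -⅒ + 5 = 49/10 ≈ 4.9000)
O + (5 + a(3, -1)*6)*(-11) = 49/10 + (5 + 3*6)*(-11) = 49/10 + (5 + 18)*(-11) = 49/10 + 23*(-11) = 49/10 - 253 = -2481/10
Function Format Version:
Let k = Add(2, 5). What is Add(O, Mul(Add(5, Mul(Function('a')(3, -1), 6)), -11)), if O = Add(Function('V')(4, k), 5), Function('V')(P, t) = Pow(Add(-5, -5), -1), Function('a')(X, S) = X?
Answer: Rational(-2481, 10) ≈ -248.10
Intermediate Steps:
k = 7
Function('V')(P, t) = Rational(-1, 10) (Function('V')(P, t) = Pow(-10, -1) = Rational(-1, 10))
O = Rational(49, 10) (O = Add(Rational(-1, 10), 5) = Rational(49, 10) ≈ 4.9000)
Add(O, Mul(Add(5, Mul(Function('a')(3, -1), 6)), -11)) = Add(Rational(49, 10), Mul(Add(5, Mul(3, 6)), -11)) = Add(Rational(49, 10), Mul(Add(5, 18), -11)) = Add(Rational(49, 10), Mul(23, -11)) = Add(Rational(49, 10), -253) = Rational(-2481, 10)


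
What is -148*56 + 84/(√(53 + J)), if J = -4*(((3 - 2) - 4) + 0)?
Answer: -8288 + 84*√65/65 ≈ -8277.6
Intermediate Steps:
J = 12 (J = -4*((1 - 4) + 0) = -4*(-3 + 0) = -4*(-3) = 12)
-148*56 + 84/(√(53 + J)) = -148*56 + 84/(√(53 + 12)) = -8288 + 84/(√65) = -8288 + 84*(√65/65) = -8288 + 84*√65/65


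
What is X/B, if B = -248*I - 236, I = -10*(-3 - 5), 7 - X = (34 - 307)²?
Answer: 5323/1434 ≈ 3.7120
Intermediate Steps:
X = -74522 (X = 7 - (34 - 307)² = 7 - 1*(-273)² = 7 - 1*74529 = 7 - 74529 = -74522)
I = 80 (I = -10*(-8) = 80)
B = -20076 (B = -248*80 - 236 = -19840 - 236 = -20076)
X/B = -74522/(-20076) = -74522*(-1/20076) = 5323/1434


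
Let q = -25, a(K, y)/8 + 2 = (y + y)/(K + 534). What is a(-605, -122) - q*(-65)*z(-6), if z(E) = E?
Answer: 693066/71 ≈ 9761.5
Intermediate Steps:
a(K, y) = -16 + 16*y/(534 + K) (a(K, y) = -16 + 8*((y + y)/(K + 534)) = -16 + 8*((2*y)/(534 + K)) = -16 + 8*(2*y/(534 + K)) = -16 + 16*y/(534 + K))
a(-605, -122) - q*(-65)*z(-6) = 16*(-534 - 122 - 1*(-605))/(534 - 605) - (-25*(-65))*(-6) = 16*(-534 - 122 + 605)/(-71) - 1625*(-6) = 16*(-1/71)*(-51) - 1*(-9750) = 816/71 + 9750 = 693066/71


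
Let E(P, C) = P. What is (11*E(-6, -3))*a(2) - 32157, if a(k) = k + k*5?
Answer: -32949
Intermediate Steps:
a(k) = 6*k (a(k) = k + 5*k = 6*k)
(11*E(-6, -3))*a(2) - 32157 = (11*(-6))*(6*2) - 32157 = -66*12 - 32157 = -792 - 32157 = -32949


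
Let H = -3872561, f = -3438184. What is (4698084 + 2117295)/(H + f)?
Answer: -2271793/2436915 ≈ -0.93224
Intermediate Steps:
(4698084 + 2117295)/(H + f) = (4698084 + 2117295)/(-3872561 - 3438184) = 6815379/(-7310745) = 6815379*(-1/7310745) = -2271793/2436915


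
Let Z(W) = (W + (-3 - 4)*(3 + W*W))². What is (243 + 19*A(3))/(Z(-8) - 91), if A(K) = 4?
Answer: 319/227438 ≈ 0.0014026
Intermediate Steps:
Z(W) = (-21 + W - 7*W²)² (Z(W) = (W - 7*(3 + W²))² = (W + (-21 - 7*W²))² = (-21 + W - 7*W²)²)
(243 + 19*A(3))/(Z(-8) - 91) = (243 + 19*4)/((21 - 1*(-8) + 7*(-8)²)² - 91) = (243 + 76)/((21 + 8 + 7*64)² - 91) = 319/((21 + 8 + 448)² - 91) = 319/(477² - 91) = 319/(227529 - 91) = 319/227438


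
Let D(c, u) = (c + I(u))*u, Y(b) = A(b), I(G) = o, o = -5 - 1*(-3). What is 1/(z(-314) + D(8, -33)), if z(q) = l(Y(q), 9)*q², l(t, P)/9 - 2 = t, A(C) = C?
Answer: -1/276857766 ≈ -3.6120e-9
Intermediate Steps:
o = -2 (o = -5 + 3 = -2)
I(G) = -2
Y(b) = b
l(t, P) = 18 + 9*t
z(q) = q²*(18 + 9*q) (z(q) = (18 + 9*q)*q² = q²*(18 + 9*q))
D(c, u) = u*(-2 + c) (D(c, u) = (c - 2)*u = (-2 + c)*u = u*(-2 + c))
1/(z(-314) + D(8, -33)) = 1/(9*(-314)²*(2 - 314) - 33*(-2 + 8)) = 1/(9*98596*(-312) - 33*6) = 1/(-276857568 - 198) = 1/(-276857766) = -1/276857766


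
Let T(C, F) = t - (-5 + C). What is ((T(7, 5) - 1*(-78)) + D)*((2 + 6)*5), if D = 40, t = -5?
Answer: 4440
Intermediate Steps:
T(C, F) = -C (T(C, F) = -5 - (-5 + C) = -5 + (5 - C) = -C)
((T(7, 5) - 1*(-78)) + D)*((2 + 6)*5) = ((-1*7 - 1*(-78)) + 40)*((2 + 6)*5) = ((-7 + 78) + 40)*(8*5) = (71 + 40)*40 = 111*40 = 4440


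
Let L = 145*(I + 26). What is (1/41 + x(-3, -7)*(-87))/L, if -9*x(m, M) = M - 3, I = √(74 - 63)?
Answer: -309062/11860275 + 11887*√11/11860275 ≈ -0.022734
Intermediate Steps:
I = √11 ≈ 3.3166
x(m, M) = ⅓ - M/9 (x(m, M) = -(M - 3)/9 = -(-3 + M)/9 = ⅓ - M/9)
L = 3770 + 145*√11 (L = 145*(√11 + 26) = 145*(26 + √11) = 3770 + 145*√11 ≈ 4250.9)
(1/41 + x(-3, -7)*(-87))/L = (1/41 + (⅓ - ⅑*(-7))*(-87))/(3770 + 145*√11) = (1/41 + (⅓ + 7/9)*(-87))/(3770 + 145*√11) = (1/41 + (10/9)*(-87))/(3770 + 145*√11) = (1/41 - 290/3)/(3770 + 145*√11) = -11887/(123*(3770 + 145*√11))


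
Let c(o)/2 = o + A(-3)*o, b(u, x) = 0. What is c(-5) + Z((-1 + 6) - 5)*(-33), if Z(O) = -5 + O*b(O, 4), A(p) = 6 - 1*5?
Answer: 145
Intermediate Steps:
A(p) = 1 (A(p) = 6 - 5 = 1)
c(o) = 4*o (c(o) = 2*(o + 1*o) = 2*(o + o) = 2*(2*o) = 4*o)
Z(O) = -5 (Z(O) = -5 + O*0 = -5 + 0 = -5)
c(-5) + Z((-1 + 6) - 5)*(-33) = 4*(-5) - 5*(-33) = -20 + 165 = 145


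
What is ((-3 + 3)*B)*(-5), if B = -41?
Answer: 0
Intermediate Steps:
((-3 + 3)*B)*(-5) = ((-3 + 3)*(-41))*(-5) = (0*(-41))*(-5) = 0*(-5) = 0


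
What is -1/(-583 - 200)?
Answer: 1/783 ≈ 0.0012771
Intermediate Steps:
-1/(-583 - 200) = -1/(-783) = -1*(-1/783) = 1/783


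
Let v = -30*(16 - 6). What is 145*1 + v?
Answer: -155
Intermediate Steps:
v = -300 (v = -30*10 = -300)
145*1 + v = 145*1 - 300 = 145 - 300 = -155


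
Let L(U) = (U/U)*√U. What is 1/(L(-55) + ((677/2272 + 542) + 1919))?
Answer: 12705180768/31271519609881 - 5161984*I*√55/31271519609881 ≈ 0.00040629 - 1.2242e-6*I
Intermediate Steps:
L(U) = √U (L(U) = 1*√U = √U)
1/(L(-55) + ((677/2272 + 542) + 1919)) = 1/(√(-55) + ((677/2272 + 542) + 1919)) = 1/(I*√55 + ((677*(1/2272) + 542) + 1919)) = 1/(I*√55 + ((677/2272 + 542) + 1919)) = 1/(I*√55 + (1232101/2272 + 1919)) = 1/(I*√55 + 5592069/2272) = 1/(5592069/2272 + I*√55)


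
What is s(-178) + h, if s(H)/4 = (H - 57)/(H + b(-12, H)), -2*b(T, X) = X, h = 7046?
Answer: 628034/89 ≈ 7056.6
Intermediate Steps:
b(T, X) = -X/2
s(H) = 8*(-57 + H)/H (s(H) = 4*((H - 57)/(H - H/2)) = 4*((-57 + H)/((H/2))) = 4*((-57 + H)*(2/H)) = 4*(2*(-57 + H)/H) = 8*(-57 + H)/H)
s(-178) + h = (8 - 456/(-178)) + 7046 = (8 - 456*(-1/178)) + 7046 = (8 + 228/89) + 7046 = 940/89 + 7046 = 628034/89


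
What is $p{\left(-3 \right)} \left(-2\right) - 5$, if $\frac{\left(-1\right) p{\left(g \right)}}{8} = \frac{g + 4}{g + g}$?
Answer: $- \frac{23}{3} \approx -7.6667$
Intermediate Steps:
$p{\left(g \right)} = - \frac{4 \left(4 + g\right)}{g}$ ($p{\left(g \right)} = - 8 \frac{g + 4}{g + g} = - 8 \frac{4 + g}{2 g} = - \frac{4 \left(4 + g\right)}{g}$)
$p{\left(-3 \right)} \left(-2\right) - 5 = \left(-4 - \frac{16}{-3}\right) \left(-2\right) - 5 = \left(-4 - - \frac{16}{3}\right) \left(-2\right) - 5 = \left(-4 + \frac{16}{3}\right) \left(-2\right) - 5 = \frac{4}{3} \left(-2\right) - 5 = - \frac{8}{3} - 5 = - \frac{23}{3}$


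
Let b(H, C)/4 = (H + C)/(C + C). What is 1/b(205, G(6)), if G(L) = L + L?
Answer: 6/217 ≈ 0.027650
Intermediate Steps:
G(L) = 2*L
b(H, C) = 2*(C + H)/C (b(H, C) = 4*((H + C)/(C + C)) = 4*((C + H)/((2*C))) = 4*((C + H)*(1/(2*C))) = 4*((C + H)/(2*C)) = 2*(C + H)/C)
1/b(205, G(6)) = 1/(2 + 2*205/(2*6)) = 1/(2 + 2*205/12) = 1/(2 + 2*205*(1/12)) = 1/(2 + 205/6) = 1/(217/6) = 6/217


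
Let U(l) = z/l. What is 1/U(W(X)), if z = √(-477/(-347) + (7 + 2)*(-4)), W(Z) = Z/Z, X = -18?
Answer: -I*√463245/4005 ≈ -0.16994*I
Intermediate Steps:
W(Z) = 1
z = 3*I*√463245/347 (z = √(-477*(-1/347) + 9*(-4)) = √(477/347 - 36) = √(-12015/347) = 3*I*√463245/347 ≈ 5.8843*I)
U(l) = 3*I*√463245/(347*l) (U(l) = (3*I*√463245/347)/l = 3*I*√463245/(347*l))
1/U(W(X)) = 1/((3/347)*I*√463245/1) = 1/((3/347)*I*√463245*1) = 1/(3*I*√463245/347) = -I*√463245/4005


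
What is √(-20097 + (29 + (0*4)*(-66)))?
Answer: 2*I*√5017 ≈ 141.66*I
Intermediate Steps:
√(-20097 + (29 + (0*4)*(-66))) = √(-20097 + (29 + 0*(-66))) = √(-20097 + (29 + 0)) = √(-20097 + 29) = √(-20068) = 2*I*√5017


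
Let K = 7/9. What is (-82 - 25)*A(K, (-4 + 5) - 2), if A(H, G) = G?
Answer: 107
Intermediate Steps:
K = 7/9 (K = 7*(⅑) = 7/9 ≈ 0.77778)
(-82 - 25)*A(K, (-4 + 5) - 2) = (-82 - 25)*((-4 + 5) - 2) = -107*(1 - 2) = -107*(-1) = 107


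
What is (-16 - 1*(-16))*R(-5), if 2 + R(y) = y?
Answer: 0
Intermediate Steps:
R(y) = -2 + y
(-16 - 1*(-16))*R(-5) = (-16 - 1*(-16))*(-2 - 5) = (-16 + 16)*(-7) = 0*(-7) = 0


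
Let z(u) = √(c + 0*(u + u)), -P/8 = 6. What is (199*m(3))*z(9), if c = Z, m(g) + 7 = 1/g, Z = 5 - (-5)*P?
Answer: -3980*I*√235/3 ≈ -20337.0*I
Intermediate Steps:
P = -48 (P = -8*6 = -48)
Z = -235 (Z = 5 - (-5)*(-48) = 5 - 1*240 = 5 - 240 = -235)
m(g) = -7 + 1/g
c = -235
z(u) = I*√235 (z(u) = √(-235 + 0*(u + u)) = √(-235 + 0*(2*u)) = √(-235 + 0) = √(-235) = I*√235)
(199*m(3))*z(9) = (199*(-7 + 1/3))*(I*√235) = (199*(-7 + ⅓))*(I*√235) = (199*(-20/3))*(I*√235) = -3980*I*√235/3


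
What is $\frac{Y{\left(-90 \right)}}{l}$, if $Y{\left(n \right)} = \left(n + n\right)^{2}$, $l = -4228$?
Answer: $- \frac{8100}{1057} \approx -7.6632$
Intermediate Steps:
$Y{\left(n \right)} = 4 n^{2}$ ($Y{\left(n \right)} = \left(2 n\right)^{2} = 4 n^{2}$)
$\frac{Y{\left(-90 \right)}}{l} = \frac{4 \left(-90\right)^{2}}{-4228} = 4 \cdot 8100 \left(- \frac{1}{4228}\right) = 32400 \left(- \frac{1}{4228}\right) = - \frac{8100}{1057}$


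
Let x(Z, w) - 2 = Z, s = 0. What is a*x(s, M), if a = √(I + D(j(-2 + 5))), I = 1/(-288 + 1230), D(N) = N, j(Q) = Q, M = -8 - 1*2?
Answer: √2663034/471 ≈ 3.4647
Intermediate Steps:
M = -10 (M = -8 - 2 = -10)
x(Z, w) = 2 + Z
I = 1/942 ≈ 0.0010616
a = √2663034/942 (a = √(1/942 + (-2 + 5)) = √(1/942 + 3) = √(2827/942) = √2663034/942 ≈ 1.7324)
a*x(s, M) = (√2663034/942)*(2 + 0) = (√2663034/942)*2 = √2663034/471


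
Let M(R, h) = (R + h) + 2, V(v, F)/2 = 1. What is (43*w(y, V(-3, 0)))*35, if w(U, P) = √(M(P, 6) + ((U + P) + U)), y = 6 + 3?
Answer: 1505*√30 ≈ 8243.2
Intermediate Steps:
V(v, F) = 2 (V(v, F) = 2*1 = 2)
y = 9
M(R, h) = 2 + R + h
w(U, P) = √(8 + 2*P + 2*U) (w(U, P) = √((2 + P + 6) + ((U + P) + U)) = √((8 + P) + ((P + U) + U)) = √((8 + P) + (P + 2*U)) = √(8 + 2*P + 2*U))
(43*w(y, V(-3, 0)))*35 = (43*√(8 + 2*2 + 2*9))*35 = (43*√(8 + 4 + 18))*35 = (43*√30)*35 = 1505*√30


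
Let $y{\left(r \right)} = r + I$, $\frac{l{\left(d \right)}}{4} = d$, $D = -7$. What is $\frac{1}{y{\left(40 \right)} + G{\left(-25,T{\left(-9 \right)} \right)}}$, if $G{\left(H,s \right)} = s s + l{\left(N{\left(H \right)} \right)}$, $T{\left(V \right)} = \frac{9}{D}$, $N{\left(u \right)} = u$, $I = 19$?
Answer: $- \frac{49}{1928} \approx -0.025415$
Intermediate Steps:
$l{\left(d \right)} = 4 d$
$T{\left(V \right)} = - \frac{9}{7}$ ($T{\left(V \right)} = \frac{9}{-7} = 9 \left(- \frac{1}{7}\right) = - \frac{9}{7}$)
$y{\left(r \right)} = 19 + r$ ($y{\left(r \right)} = r + 19 = 19 + r$)
$G{\left(H,s \right)} = s^{2} + 4 H$ ($G{\left(H,s \right)} = s s + 4 H = s^{2} + 4 H$)
$\frac{1}{y{\left(40 \right)} + G{\left(-25,T{\left(-9 \right)} \right)}} = \frac{1}{\left(19 + 40\right) + \left(\left(- \frac{9}{7}\right)^{2} + 4 \left(-25\right)\right)} = \frac{1}{59 + \left(\frac{81}{49} - 100\right)} = \frac{1}{59 - \frac{4819}{49}} = \frac{1}{- \frac{1928}{49}} = - \frac{49}{1928}$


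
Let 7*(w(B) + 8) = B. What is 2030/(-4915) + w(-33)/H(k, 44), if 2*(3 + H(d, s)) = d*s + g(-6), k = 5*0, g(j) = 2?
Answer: 81803/13762 ≈ 5.9441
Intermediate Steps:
w(B) = -8 + B/7
k = 0
H(d, s) = -2 + d*s/2 (H(d, s) = -3 + (d*s + 2)/2 = -3 + (2 + d*s)/2 = -3 + (1 + d*s/2) = -2 + d*s/2)
2030/(-4915) + w(-33)/H(k, 44) = 2030/(-4915) + (-8 + (⅐)*(-33))/(-2 + (½)*0*44) = 2030*(-1/4915) + (-8 - 33/7)/(-2 + 0) = -406/983 - 89/7/(-2) = -406/983 - 89/7*(-½) = -406/983 + 89/14 = 81803/13762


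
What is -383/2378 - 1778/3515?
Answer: -5574329/8358670 ≈ -0.66689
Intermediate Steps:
-383/2378 - 1778/3515 = -5574329/8358670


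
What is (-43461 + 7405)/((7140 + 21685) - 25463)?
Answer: -18028/1681 ≈ -10.725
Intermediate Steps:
(-43461 + 7405)/((7140 + 21685) - 25463) = -36056/(28825 - 25463) = -36056/3362 = -36056*1/3362 = -18028/1681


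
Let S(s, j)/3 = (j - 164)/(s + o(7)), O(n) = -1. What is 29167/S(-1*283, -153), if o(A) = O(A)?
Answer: 8283428/951 ≈ 8710.2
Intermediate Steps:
o(A) = -1
S(s, j) = 3*(-164 + j)/(-1 + s) (S(s, j) = 3*((j - 164)/(s - 1)) = 3*((-164 + j)/(-1 + s)) = 3*(-164 + j)/(-1 + s))
29167/S(-1*283, -153) = 29167/((3*(-164 - 153)/(-1 - 1*283))) = 29167/((3*(-317)/(-1 - 283))) = 29167/((3*(-317)/(-284))) = 29167/((3*(-1/284)*(-317))) = 29167/(951/284) = 29167*(284/951) = 8283428/951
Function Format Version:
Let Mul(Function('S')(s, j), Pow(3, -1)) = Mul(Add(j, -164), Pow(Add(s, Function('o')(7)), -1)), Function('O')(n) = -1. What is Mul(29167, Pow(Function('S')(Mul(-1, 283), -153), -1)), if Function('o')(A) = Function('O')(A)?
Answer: Rational(8283428, 951) ≈ 8710.2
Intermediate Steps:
Function('o')(A) = -1
Function('S')(s, j) = Mul(3, Pow(Add(-1, s), -1), Add(-164, j)) (Function('S')(s, j) = Mul(3, Mul(Add(j, -164), Pow(Add(s, -1), -1))) = Mul(3, Mul(Add(-164, j), Pow(Add(-1, s), -1))) = Mul(3, Mul(Pow(Add(-1, s), -1), Add(-164, j))) = Mul(3, Pow(Add(-1, s), -1), Add(-164, j)))
Mul(29167, Pow(Function('S')(Mul(-1, 283), -153), -1)) = Mul(29167, Pow(Mul(3, Pow(Add(-1, Mul(-1, 283)), -1), Add(-164, -153)), -1)) = Mul(29167, Pow(Mul(3, Pow(Add(-1, -283), -1), -317), -1)) = Mul(29167, Pow(Mul(3, Pow(-284, -1), -317), -1)) = Mul(29167, Pow(Mul(3, Rational(-1, 284), -317), -1)) = Mul(29167, Pow(Rational(951, 284), -1)) = Mul(29167, Rational(284, 951)) = Rational(8283428, 951)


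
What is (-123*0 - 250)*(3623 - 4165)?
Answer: 135500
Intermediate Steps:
(-123*0 - 250)*(3623 - 4165) = (0 - 250)*(-542) = -250*(-542) = 135500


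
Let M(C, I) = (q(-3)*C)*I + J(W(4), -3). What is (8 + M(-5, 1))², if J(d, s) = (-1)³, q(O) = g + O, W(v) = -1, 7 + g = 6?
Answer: 729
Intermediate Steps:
g = -1 (g = -7 + 6 = -1)
q(O) = -1 + O
J(d, s) = -1
M(C, I) = -1 - 4*C*I (M(C, I) = ((-1 - 3)*C)*I - 1 = (-4*C)*I - 1 = -4*C*I - 1 = -1 - 4*C*I)
(8 + M(-5, 1))² = (8 + (-1 - 4*(-5)*1))² = (8 + (-1 + 20))² = (8 + 19)² = 27² = 729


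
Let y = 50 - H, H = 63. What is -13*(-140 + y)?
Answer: 1989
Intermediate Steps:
y = -13 (y = 50 - 1*63 = 50 - 63 = -13)
-13*(-140 + y) = -13*(-140 - 13) = -13*(-153) = 1989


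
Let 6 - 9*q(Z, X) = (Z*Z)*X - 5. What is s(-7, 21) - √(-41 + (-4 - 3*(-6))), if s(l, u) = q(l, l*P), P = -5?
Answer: -568/3 - 3*I*√3 ≈ -189.33 - 5.1962*I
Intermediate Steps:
q(Z, X) = 11/9 - X*Z²/9 (q(Z, X) = ⅔ - ((Z*Z)*X - 5)/9 = ⅔ - (Z²*X - 5)/9 = ⅔ - (X*Z² - 5)/9 = ⅔ - (-5 + X*Z²)/9 = ⅔ + (5/9 - X*Z²/9) = 11/9 - X*Z²/9)
s(l, u) = 11/9 + 5*l³/9 (s(l, u) = 11/9 - l*(-5)*l²/9 = 11/9 - (-5*l)*l²/9 = 11/9 + 5*l³/9)
s(-7, 21) - √(-41 + (-4 - 3*(-6))) = (11/9 + (5/9)*(-7)³) - √(-41 + (-4 - 3*(-6))) = (11/9 + (5/9)*(-343)) - √(-41 + (-4 + 18)) = (11/9 - 1715/9) - √(-41 + 14) = -568/3 - √(-27) = -568/3 - 3*I*√3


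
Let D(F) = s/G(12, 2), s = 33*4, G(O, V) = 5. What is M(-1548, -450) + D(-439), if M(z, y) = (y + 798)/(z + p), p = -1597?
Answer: 16536/629 ≈ 26.289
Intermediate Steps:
s = 132
M(z, y) = (798 + y)/(-1597 + z) (M(z, y) = (y + 798)/(z - 1597) = (798 + y)/(-1597 + z))
D(F) = 132/5
M(-1548, -450) + D(-439) = (798 - 450)/(-1597 - 1548) + 132/5 = 348/(-3145) + 132/5 = -1/3145*348 + 132/5 = -348/3145 + 132/5 = 16536/629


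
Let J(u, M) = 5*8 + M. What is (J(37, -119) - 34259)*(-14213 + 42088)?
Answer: -957171750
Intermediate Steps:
J(u, M) = 40 + M
(J(37, -119) - 34259)*(-14213 + 42088) = ((40 - 119) - 34259)*(-14213 + 42088) = (-79 - 34259)*27875 = -34338*27875 = -957171750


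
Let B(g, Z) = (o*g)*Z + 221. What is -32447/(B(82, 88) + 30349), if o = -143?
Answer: 32447/1001318 ≈ 0.032404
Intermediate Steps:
B(g, Z) = 221 - 143*Z*g (B(g, Z) = (-143*g)*Z + 221 = -143*Z*g + 221 = 221 - 143*Z*g)
-32447/(B(82, 88) + 30349) = -32447/((221 - 143*88*82) + 30349) = -32447/((221 - 1031888) + 30349) = -32447/(-1031667 + 30349) = -32447/(-1001318) = -32447*(-1/1001318) = 32447/1001318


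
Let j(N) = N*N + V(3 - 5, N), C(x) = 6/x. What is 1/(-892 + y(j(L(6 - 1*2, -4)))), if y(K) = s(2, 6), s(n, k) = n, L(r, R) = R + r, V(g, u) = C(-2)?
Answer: -1/890 ≈ -0.0011236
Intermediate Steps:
V(g, u) = -3 (V(g, u) = 6/(-2) = 6*(-½) = -3)
j(N) = -3 + N² (j(N) = N*N - 3 = N² - 3 = -3 + N²)
y(K) = 2
1/(-892 + y(j(L(6 - 1*2, -4)))) = 1/(-892 + 2) = 1/(-890) = -1/890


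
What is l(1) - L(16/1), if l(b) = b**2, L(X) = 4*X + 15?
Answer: -78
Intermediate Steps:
L(X) = 15 + 4*X
l(1) - L(16/1) = 1**2 - (15 + 4*(16/1)) = 1 - (15 + 4*(16*1)) = 1 - (15 + 4*16) = 1 - (15 + 64) = 1 - 1*79 = 1 - 79 = -78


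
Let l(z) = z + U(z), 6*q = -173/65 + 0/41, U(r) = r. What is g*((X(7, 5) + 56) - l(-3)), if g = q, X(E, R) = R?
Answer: -11591/390 ≈ -29.721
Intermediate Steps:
q = -173/390 (q = (-173/65 + 0/41)/6 = (-173*1/65 + 0*(1/41))/6 = (-173/65 + 0)/6 = (⅙)*(-173/65) = -173/390 ≈ -0.44359)
g = -173/390 ≈ -0.44359
l(z) = 2*z (l(z) = z + z = 2*z)
g*((X(7, 5) + 56) - l(-3)) = -173*((5 + 56) - 2*(-3))/390 = -173*(61 - 1*(-6))/390 = -173*(61 + 6)/390 = -173/390*67 = -11591/390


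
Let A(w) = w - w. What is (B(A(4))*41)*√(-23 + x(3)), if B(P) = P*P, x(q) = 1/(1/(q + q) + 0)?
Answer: 0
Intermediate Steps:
A(w) = 0
x(q) = 2*q (x(q) = 1/(1/(2*q) + 0) = 1/(1/(2*q)) = 2*q)
B(P) = P²
(B(A(4))*41)*√(-23 + x(3)) = (0²*41)*√(-23 + 2*3) = (0*41)*√(-23 + 6) = 0*√(-17) = 0*(I*√17) = 0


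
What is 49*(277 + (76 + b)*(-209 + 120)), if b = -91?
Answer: 78988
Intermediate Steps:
49*(277 + (76 + b)*(-209 + 120)) = 49*(277 + (76 - 91)*(-209 + 120)) = 49*(277 - 15*(-89)) = 49*(277 + 1335) = 49*1612 = 78988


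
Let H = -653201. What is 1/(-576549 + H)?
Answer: -1/1229750 ≈ -8.1317e-7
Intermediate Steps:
1/(-576549 + H) = 1/(-576549 - 653201) = 1/(-1229750) = -1/1229750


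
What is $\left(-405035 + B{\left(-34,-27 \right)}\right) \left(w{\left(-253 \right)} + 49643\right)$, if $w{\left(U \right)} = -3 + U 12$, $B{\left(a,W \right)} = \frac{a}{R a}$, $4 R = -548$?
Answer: $- \frac{2586046452784}{137} \approx -1.8876 \cdot 10^{10}$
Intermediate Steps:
$R = -137$ ($R = \frac{1}{4} \left(-548\right) = -137$)
$B{\left(a,W \right)} = - \frac{1}{137}$ ($B{\left(a,W \right)} = \frac{a}{\left(-137\right) a} = a \left(- \frac{1}{137 a}\right) = - \frac{1}{137}$)
$w{\left(U \right)} = -3 + 12 U$
$\left(-405035 + B{\left(-34,-27 \right)}\right) \left(w{\left(-253 \right)} + 49643\right) = \left(-405035 - \frac{1}{137}\right) \left(\left(-3 + 12 \left(-253\right)\right) + 49643\right) = - \frac{55489796 \left(\left(-3 - 3036\right) + 49643\right)}{137} = - \frac{55489796 \left(-3039 + 49643\right)}{137} = \left(- \frac{55489796}{137}\right) 46604 = - \frac{2586046452784}{137}$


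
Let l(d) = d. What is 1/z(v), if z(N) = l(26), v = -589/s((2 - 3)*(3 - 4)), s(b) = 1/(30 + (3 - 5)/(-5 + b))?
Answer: 1/26 ≈ 0.038462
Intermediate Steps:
s(b) = 1/(30 - 2/(-5 + b))
v = -35929/2 (v = -589*2*(-76 + 15*((2 - 3)*(3 - 4)))/(-5 + (2 - 3)*(3 - 4)) = -589*2*(-76 + 15*(-1*(-1)))/(-5 - 1*(-1)) = -589*2*(-76 + 15*1)/(-5 + 1) = -589/((½)*(-4)/(-76 + 15)) = -589/((½)*(-4)/(-61)) = -589/((½)*(-1/61)*(-4)) = -589/2/61 = -589*61/2 = -35929/2 ≈ -17965.)
z(N) = 26
1/z(v) = 1/26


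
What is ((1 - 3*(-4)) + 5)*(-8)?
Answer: -144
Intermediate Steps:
((1 - 3*(-4)) + 5)*(-8) = ((1 + 12) + 5)*(-8) = (13 + 5)*(-8) = 18*(-8) = -144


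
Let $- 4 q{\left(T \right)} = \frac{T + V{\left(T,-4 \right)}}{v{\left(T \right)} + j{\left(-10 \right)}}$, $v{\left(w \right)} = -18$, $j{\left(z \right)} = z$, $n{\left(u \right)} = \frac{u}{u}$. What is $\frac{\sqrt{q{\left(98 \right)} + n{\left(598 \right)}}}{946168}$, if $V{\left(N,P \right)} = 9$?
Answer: $\frac{\sqrt{1533}}{26492704} \approx 1.4779 \cdot 10^{-6}$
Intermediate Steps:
$n{\left(u \right)} = 1$
$q{\left(T \right)} = \frac{9}{112} + \frac{T}{112}$ ($q{\left(T \right)} = - \frac{\left(T + 9\right) \frac{1}{-18 - 10}}{4} = - \frac{\left(9 + T\right) \frac{1}{-28}}{4} = - \frac{\left(9 + T\right) \left(- \frac{1}{28}\right)}{4} = - \frac{- \frac{9}{28} - \frac{T}{28}}{4} = \frac{9}{112} + \frac{T}{112}$)
$\frac{\sqrt{q{\left(98 \right)} + n{\left(598 \right)}}}{946168} = \frac{\sqrt{\left(\frac{9}{112} + \frac{1}{112} \cdot 98\right) + 1}}{946168} = \sqrt{\left(\frac{9}{112} + \frac{7}{8}\right) + 1} \cdot \frac{1}{946168} = \sqrt{\frac{107}{112} + 1} \cdot \frac{1}{946168} = \sqrt{\frac{219}{112}} \cdot \frac{1}{946168} = \frac{\sqrt{1533}}{28} \cdot \frac{1}{946168} = \frac{\sqrt{1533}}{26492704}$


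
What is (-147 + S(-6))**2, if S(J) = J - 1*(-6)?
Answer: 21609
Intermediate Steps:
S(J) = 6 + J (S(J) = J + 6 = 6 + J)
(-147 + S(-6))**2 = (-147 + (6 - 6))**2 = (-147 + 0)**2 = (-147)**2 = 21609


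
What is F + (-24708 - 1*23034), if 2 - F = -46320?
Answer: -1420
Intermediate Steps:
F = 46322 (F = 2 - 1*(-46320) = 2 + 46320 = 46322)
F + (-24708 - 1*23034) = 46322 + (-24708 - 1*23034) = 46322 + (-24708 - 23034) = 46322 - 47742 = -1420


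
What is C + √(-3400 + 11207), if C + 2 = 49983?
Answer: 49981 + √7807 ≈ 50069.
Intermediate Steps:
C = 49981 (C = -2 + 49983 = 49981)
C + √(-3400 + 11207) = 49981 + √(-3400 + 11207) = 49981 + √7807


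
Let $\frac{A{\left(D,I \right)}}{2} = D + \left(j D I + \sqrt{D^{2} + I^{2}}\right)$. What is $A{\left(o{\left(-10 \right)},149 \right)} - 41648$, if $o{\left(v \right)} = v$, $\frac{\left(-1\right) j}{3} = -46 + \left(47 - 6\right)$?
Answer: $-86368 + 2 \sqrt{22301} \approx -86069.0$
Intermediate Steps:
$j = 15$ ($j = - 3 \left(-46 + \left(47 - 6\right)\right) = - 3 \left(-46 + 41\right) = \left(-3\right) \left(-5\right) = 15$)
$A{\left(D,I \right)} = 2 D + 2 \sqrt{D^{2} + I^{2}} + 30 D I$ ($A{\left(D,I \right)} = 2 \left(D + \left(15 D I + \sqrt{D^{2} + I^{2}}\right)\right) = 2 \left(D + \left(\sqrt{D^{2} + I^{2}} + 15 D I\right)\right) = 2 \left(D + \sqrt{D^{2} + I^{2}} + 15 D I\right) = 2 D + 2 \sqrt{D^{2} + I^{2}} + 30 D I$)
$A{\left(o{\left(-10 \right)},149 \right)} - 41648 = \left(2 \left(-10\right) + 2 \sqrt{\left(-10\right)^{2} + 149^{2}} + 30 \left(-10\right) 149\right) - 41648 = \left(-20 + 2 \sqrt{100 + 22201} - 44700\right) - 41648 = \left(-20 + 2 \sqrt{22301} - 44700\right) - 41648 = \left(-44720 + 2 \sqrt{22301}\right) - 41648 = -86368 + 2 \sqrt{22301}$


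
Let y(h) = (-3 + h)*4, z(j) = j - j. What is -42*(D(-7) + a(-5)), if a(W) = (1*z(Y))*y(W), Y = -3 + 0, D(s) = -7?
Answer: 294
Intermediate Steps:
Y = -3
z(j) = 0
y(h) = -12 + 4*h
a(W) = 0 (a(W) = (1*0)*(-12 + 4*W) = 0*(-12 + 4*W) = 0)
-42*(D(-7) + a(-5)) = -42*(-7 + 0) = -42*(-7) = 294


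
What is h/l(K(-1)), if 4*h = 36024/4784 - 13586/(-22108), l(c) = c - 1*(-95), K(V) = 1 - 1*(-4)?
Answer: 6729797/330514600 ≈ 0.020362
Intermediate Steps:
K(V) = 5 (K(V) = 1 + 4 = 5)
l(c) = 95 + c (l(c) = c + 95 = 95 + c)
h = 6729797/3305146 (h = (36024/4784 - 13586/(-22108))/4 = (36024*(1/4784) - 13586*(-1/22108))/4 = (4503/598 + 6793/11054)/4 = (1/4)*(13459594/1652573) = 6729797/3305146 ≈ 2.0362)
h/l(K(-1)) = 6729797/(3305146*(95 + 5)) = (6729797/3305146)/100 = (6729797/3305146)*(1/100) = 6729797/330514600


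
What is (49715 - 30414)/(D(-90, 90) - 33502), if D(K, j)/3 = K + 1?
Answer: -19301/33769 ≈ -0.57156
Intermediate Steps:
D(K, j) = 3 + 3*K (D(K, j) = 3*(K + 1) = 3*(1 + K) = 3 + 3*K)
(49715 - 30414)/(D(-90, 90) - 33502) = (49715 - 30414)/((3 + 3*(-90)) - 33502) = 19301/((3 - 270) - 33502) = 19301/(-267 - 33502) = 19301/(-33769) = 19301*(-1/33769) = -19301/33769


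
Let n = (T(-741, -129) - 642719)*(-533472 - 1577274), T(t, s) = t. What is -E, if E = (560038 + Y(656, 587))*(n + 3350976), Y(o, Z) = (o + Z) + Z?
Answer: -763120112056110048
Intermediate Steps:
Y(o, Z) = o + 2*Z (Y(o, Z) = (Z + o) + Z = o + 2*Z)
n = 1358180621160 (n = (-741 - 642719)*(-533472 - 1577274) = -643460*(-2110746) = 1358180621160)
E = 763120112056110048 (E = (560038 + (656 + 2*587))*(1358180621160 + 3350976) = (560038 + (656 + 1174))*1358183972136 = (560038 + 1830)*1358183972136 = 561868*1358183972136 = 763120112056110048)
-E = -1*763120112056110048 = -763120112056110048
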